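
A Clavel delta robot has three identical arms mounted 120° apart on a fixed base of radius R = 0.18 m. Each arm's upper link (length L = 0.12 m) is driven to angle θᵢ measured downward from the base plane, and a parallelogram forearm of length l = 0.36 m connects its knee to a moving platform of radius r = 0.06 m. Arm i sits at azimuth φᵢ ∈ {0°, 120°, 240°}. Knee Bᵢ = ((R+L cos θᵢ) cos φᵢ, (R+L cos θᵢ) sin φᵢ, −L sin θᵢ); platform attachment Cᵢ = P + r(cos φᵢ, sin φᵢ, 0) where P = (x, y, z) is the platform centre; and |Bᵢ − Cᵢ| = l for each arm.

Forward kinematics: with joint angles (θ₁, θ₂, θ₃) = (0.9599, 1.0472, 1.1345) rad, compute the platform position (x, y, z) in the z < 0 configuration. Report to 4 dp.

(0.0181, 0.0106, -0.4150)

φ1=0.0°: virtual centre (0.1888, 0.0000, -0.0983), radius l
centre 2 = (0.1800·cos120.0°, 0.1800·sin120.0°, -0.1039) = (-0.0900, 0.1559, -0.1039)
arm 3 at φ=240.0°: (R−r)+L cos θ3 = 0.1707;  centre 3 = (-0.0854, -0.1478, -0.1088)
|centre ₂|²−|centre ₁|² = -0.0021;  |centre ₃|²−|centre ₁|² = -0.0043
plane₁₂: -0.5577x+0.3118y+-0.0113z = -0.0021
det = 0.3359;  x = 0.0059+-0.0293z,  y = 0.0038+-0.0164z
quadratic in z: (1.0011)z²+(0.2072)z+(-0.0865)=0, √Δ=0.6238 → z ∈ {-0.4150, 0.2081}; z = -0.4150 (taking z<0)
x = 0.0181, y = 0.0106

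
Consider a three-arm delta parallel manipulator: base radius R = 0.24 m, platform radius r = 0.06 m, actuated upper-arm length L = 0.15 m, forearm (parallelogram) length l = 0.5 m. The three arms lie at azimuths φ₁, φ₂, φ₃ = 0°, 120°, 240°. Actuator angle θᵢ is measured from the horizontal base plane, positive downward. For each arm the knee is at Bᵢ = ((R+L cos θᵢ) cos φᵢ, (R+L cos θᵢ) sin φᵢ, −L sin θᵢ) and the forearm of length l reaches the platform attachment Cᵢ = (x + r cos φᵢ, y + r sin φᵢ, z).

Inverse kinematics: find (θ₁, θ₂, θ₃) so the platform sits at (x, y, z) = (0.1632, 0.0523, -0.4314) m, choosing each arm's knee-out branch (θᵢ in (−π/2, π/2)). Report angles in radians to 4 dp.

φ1=0.0° → target in arm frame (0.1632, 0.0523)
  e−x'=0.0168;  (l²−L²−(e−x')²−y'²−z²)/2L = 0.1279
  √(A²+B²)=0.4317;  θ1 = -1.5319+1.2700 ≈ -0.2619
rotate P by −φ2: (-0.0363, -0.1675, -0.4314)
  e−x'=0.2163;  (l²−L²−(e−x')²−y'²−z²)/2L = -0.1115
  √(A²+B²)=0.4826;  θ2 = -1.1060+1.8039 ≈ 0.6979
rotate P by −φ3: (-0.1269, 0.1152, -0.4314)
  A=0.3069, B=-0.4314, C=(l²−L²−A²−y'²−z²)/(2L)=-0.2202
  √(A²+B²)=0.5294;  θ3 = -0.9525+1.9997 ≈ 1.0473

θ₁ = -0.2619, θ₂ = 0.6979, θ₃ = 1.0473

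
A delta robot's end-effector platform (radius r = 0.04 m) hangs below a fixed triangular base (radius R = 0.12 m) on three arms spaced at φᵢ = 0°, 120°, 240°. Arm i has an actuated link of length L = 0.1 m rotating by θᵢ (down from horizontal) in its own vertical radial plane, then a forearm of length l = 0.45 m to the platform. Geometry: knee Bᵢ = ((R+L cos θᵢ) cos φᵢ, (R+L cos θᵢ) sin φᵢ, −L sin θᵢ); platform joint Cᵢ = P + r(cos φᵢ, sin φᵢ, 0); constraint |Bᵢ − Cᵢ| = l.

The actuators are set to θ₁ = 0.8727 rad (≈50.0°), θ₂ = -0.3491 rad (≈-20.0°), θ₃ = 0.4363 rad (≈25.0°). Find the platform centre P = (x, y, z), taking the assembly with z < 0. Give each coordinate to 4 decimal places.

(-0.1384, 0.1053, -0.4105)

S1 = (0.1443·cos0.0°, 0.1443·sin0.0°, -0.0766) = (0.1443, 0.0000, -0.0766)
S2 = (0.1740·cos120.0°, 0.1740·sin120.0°, 0.0342) = (-0.0870, 0.1507, 0.0342)
arm 3 at φ=240.0°: e+L cos θ3 = 0.1706;  S3 = (-0.0853, -0.1478, -0.0423)
|S₂|²−|S₁|² = 0.0048;  |S₃|²−|S₁|² = 0.0042
[-0.4625 0.3013 0.2216]·P = 0.0048;  [-0.4592 -0.2955 0.0687]·P = 0.0042
det = 0.2751;  x = -0.0097+0.3134z,  y = 0.0008+-0.2545z
into |P−S₁|² = l²: 1.1630z² + 0.0563z + -0.1729 = 0;  Δ = 0.8075;  z = -0.4105 or 0.3622 → z<0 root = -0.4105
x = -0.1384, y = 0.1053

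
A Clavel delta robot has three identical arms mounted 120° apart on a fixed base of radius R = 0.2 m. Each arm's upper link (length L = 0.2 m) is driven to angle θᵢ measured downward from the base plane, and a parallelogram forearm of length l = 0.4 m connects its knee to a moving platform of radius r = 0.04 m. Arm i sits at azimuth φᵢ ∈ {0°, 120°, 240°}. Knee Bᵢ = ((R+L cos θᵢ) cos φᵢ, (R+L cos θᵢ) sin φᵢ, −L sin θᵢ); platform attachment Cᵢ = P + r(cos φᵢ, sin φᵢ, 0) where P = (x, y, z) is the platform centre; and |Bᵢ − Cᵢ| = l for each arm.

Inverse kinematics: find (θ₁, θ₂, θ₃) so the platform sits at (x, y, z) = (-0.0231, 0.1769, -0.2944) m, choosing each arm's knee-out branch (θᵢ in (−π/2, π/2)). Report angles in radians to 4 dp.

θ₁ = 0.7855, θ₂ = -0.2616, θ₃ = 1.2220

arm 1 (φ=0.0°): x'=-0.0231, y'=0.1769
  A=0.1831, B=-0.2944, C=(l²−L²−A²−y'²−z²)/(2L)=-0.0787
  γ=atan2(-0.2944,0.1831)=-1.0144;  ψ=arccos(-0.2271)=1.7999;  θ1=γ+ψ≈0.7855
arm 2 (φ=120.0°): x'=0.1647, y'=-0.0684
  e−x'=-0.0047;  (l²−L²−(e−x')²−y'²−z²)/2L = 0.0716
  √(A²+B²)=0.2944;  θ2 = -1.5869+1.3253 ≈ -0.2616
φ3=240.0° → target in arm frame (-0.1416, -0.1085)
  A=0.3016, B=-0.2944, C=(l²−L²−A²−y'²−z²)/(2L)=-0.1736
  √(A²+B²)=0.4215;  θ3 = -0.7732+1.9952 ≈ 1.2220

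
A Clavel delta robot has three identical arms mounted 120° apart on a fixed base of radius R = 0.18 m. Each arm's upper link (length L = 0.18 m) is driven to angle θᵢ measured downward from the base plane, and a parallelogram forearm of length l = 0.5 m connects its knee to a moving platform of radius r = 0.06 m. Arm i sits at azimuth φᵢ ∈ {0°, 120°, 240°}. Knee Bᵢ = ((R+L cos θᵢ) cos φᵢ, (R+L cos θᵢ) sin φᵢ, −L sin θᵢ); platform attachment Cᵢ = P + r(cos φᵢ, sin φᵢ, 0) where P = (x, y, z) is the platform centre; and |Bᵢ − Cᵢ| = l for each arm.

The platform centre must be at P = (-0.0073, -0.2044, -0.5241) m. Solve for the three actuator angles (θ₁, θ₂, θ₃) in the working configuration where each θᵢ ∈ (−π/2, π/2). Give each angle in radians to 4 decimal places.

θ₁ = 0.8726, θ₂ = 1.3091, θ₃ = 0.2619

arm 1 (φ=0.0°): x'=-0.0073, y'=-0.2044
  e−x'=0.1273;  (l²−L²−(e−x')²−y'²−z²)/2L = -0.3196
  √(A²+B²)=0.5393;  θ1 = -1.3325+2.2051 ≈ 0.8726
arm 2 (φ=120.0°): x'=-0.1734, y'=0.1085
  e−x'=0.2934;  (l²−L²−(e−x')²−y'²−z²)/2L = -0.4303
  √(A²+B²)=0.6006;  θ2 = -1.0605+2.3696 ≈ 1.3091
arm 3 (φ=240.0°): x'=0.1807, y'=0.0959
  A=-0.0607, B=-0.5241, C=(l²−L²−A²−y'²−z²)/(2L)=-0.1943
  θ3 = atan2(B,A) + arccos(C/0.5276) = 0.2619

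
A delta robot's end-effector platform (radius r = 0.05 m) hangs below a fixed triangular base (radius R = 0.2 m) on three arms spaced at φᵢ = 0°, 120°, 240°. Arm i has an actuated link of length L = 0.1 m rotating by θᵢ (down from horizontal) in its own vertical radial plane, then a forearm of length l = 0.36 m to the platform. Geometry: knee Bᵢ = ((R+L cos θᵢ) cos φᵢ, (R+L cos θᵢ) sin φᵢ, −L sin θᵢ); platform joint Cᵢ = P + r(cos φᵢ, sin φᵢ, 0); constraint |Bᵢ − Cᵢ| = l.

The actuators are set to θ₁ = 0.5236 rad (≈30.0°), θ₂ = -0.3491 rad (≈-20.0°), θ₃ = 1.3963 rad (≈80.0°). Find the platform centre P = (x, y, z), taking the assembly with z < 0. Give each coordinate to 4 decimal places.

(0.0122, 0.1426, -0.2927)

arm 1 at φ=0.0°: ρ1 = 0.2366;  O1 = (0.2366, 0.0000, -0.0500)
arm 2 at φ=120.0°: ρ2 = 0.2440;  O2 = (-0.1220, 0.2113, 0.0342)
arm 3 at φ=240.0°: ρ3 = 0.1674;  O3 = (-0.0837, -0.1449, -0.0985)
subtract pairs → two planes through P
[-0.7172 0.4226 0.1684]·P = 0.0022;  [-0.6406 -0.2899 -0.0970]·P = -0.0208
Cramer: x(z) = 0.0170+0.0164z;  y(z) = 0.0341-0.3707z
sphere 1 gives Az²+Bz+C=0 with A=1.1377, B=0.0675, C=-0.0777;  B²−4AC=0.3582;  roots -0.2927, 0.2334;  negative root z = -0.2927
x = 0.0122, y = 0.1426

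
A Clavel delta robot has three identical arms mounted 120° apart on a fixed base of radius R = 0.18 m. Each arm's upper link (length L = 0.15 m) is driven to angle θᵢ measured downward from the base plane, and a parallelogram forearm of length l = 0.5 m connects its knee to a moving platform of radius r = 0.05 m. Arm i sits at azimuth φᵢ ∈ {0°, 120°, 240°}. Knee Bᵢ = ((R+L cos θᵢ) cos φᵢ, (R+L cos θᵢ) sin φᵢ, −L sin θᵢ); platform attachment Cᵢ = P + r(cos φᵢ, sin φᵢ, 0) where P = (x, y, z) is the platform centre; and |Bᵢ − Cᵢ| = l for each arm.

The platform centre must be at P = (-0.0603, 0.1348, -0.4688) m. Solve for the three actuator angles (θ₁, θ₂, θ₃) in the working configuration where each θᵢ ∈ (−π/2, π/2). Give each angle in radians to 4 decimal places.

arm 1 (φ=0.0°): x'=-0.0603, y'=0.1348
  A cos θ + B sin θ = C:  0.1903·cos θ + -0.4688·sin θ = -0.1555
  θ1 = atan2(B,A) + arccos(C/0.5060) = 0.6981
φ2=120.0° → target in arm frame (0.1469, -0.0152)
  A cos θ + B sin θ = C:  -0.0169·cos θ + -0.4688·sin θ = 0.0240
  θ2 = atan2(B,A) + arccos(C/0.4691) = -0.0873
rotate P by −φ3: (-0.0866, -0.1196, -0.4688)
  e−x'=0.2166;  (l²−L²−(e−x')²−y'²−z²)/2L = -0.1783
  θ3 = atan2(B,A) + arccos(C/0.5164) = 0.7853

θ₁ = 0.6981, θ₂ = -0.0873, θ₃ = 0.7853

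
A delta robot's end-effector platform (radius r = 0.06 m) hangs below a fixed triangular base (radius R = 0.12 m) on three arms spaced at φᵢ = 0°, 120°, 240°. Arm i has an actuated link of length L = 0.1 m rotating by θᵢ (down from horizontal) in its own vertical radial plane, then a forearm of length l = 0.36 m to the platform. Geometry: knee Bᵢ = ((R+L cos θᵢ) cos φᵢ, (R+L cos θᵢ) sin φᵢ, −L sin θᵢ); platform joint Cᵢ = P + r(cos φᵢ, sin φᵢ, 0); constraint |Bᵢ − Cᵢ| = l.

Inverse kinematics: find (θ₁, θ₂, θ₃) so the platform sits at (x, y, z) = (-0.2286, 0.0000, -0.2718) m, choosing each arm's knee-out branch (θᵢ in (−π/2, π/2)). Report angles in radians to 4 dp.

θ₁ = 1.3089, θ₂ = -0.2619, θ₃ = -0.2619

φ1=0.0° → target in arm frame (-0.2286, 0.0000)
  e−x'=0.2886;  (l²−L²−(e−x')²−y'²−z²)/2L = -0.1878
  γ=atan2(-0.2718,0.2886)=-0.7554;  ψ=arccos(-0.4738)=2.0644;  θ1=γ+ψ≈1.3089
arm 2 (φ=120.0°): x'=0.1143, y'=0.1980
  A cos θ + B sin θ = C:  -0.0543·cos θ + -0.2718·sin θ = 0.0179
  √(A²+B²)=0.2772;  θ2 = -1.7680+1.5061 ≈ -0.2619
rotate P by −φ3: (0.1143, -0.1980, -0.2718)
  A=-0.0543, B=-0.2718, C=(l²−L²−A²−y'²−z²)/(2L)=0.0179
  θ3 = atan2(B,A) + arccos(C/0.2772) = -0.2619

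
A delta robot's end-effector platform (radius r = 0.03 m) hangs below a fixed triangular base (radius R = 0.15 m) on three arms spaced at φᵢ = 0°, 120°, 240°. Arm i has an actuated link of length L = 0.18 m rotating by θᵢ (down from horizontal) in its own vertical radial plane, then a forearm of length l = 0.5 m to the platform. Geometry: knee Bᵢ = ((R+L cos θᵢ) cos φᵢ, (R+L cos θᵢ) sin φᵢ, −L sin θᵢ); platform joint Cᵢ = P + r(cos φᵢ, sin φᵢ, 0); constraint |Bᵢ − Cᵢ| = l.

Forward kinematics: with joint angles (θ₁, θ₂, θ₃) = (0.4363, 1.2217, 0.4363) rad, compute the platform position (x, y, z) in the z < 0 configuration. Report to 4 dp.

φ1=0.0°: virtual centre (0.2831, 0.0000, -0.0761), radius l
centre 2 = (0.1816·cos120.0°, 0.1816·sin120.0°, -0.1691) = (-0.0908, 0.1572, -0.1691)
centre 3 = (0.2831·cos240.0°, 0.2831·sin240.0°, -0.0761) = (-0.1416, -0.2452, -0.0761)
subtract pairs → two planes through P
linear system: -0.7478x+0.3145y = -0.0244−-0.1862z; -0.8494x+-0.4904y = 0.0000−0.0000z
det = 0.6339;  x = 0.0189+-0.1440z,  y = -0.0327+0.2495z
into |P−centre ₁|² = l²: 1.0830z² + 0.2120z + -0.1733 = 0;  Δ = 0.7957;  z = -0.5097 or 0.3140 → z<0 root = -0.5097
x = 0.0923, y = -0.1598

(0.0923, -0.1598, -0.5097)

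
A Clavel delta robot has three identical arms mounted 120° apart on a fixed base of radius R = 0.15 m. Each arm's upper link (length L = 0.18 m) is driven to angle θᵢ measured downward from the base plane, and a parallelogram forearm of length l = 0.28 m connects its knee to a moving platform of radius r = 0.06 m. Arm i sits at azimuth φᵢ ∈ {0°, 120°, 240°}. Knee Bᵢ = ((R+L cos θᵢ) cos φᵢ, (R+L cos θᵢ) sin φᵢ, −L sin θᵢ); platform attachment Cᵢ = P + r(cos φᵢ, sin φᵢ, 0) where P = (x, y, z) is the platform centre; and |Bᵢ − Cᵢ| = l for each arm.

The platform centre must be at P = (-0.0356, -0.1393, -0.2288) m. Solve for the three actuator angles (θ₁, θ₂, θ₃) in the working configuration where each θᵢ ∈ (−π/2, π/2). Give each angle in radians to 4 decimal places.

θ₁ = 0.9598, θ₂ = 1.2215, θ₃ = -0.0871

φ1=0.0° → target in arm frame (-0.0356, -0.1393)
  e−x'=0.1256;  (l²−L²−(e−x')²−y'²−z²)/2L = -0.1154
  γ=atan2(-0.2288,0.1256)=-1.0688;  ψ=arccos(-0.4420)=2.0286;  θ1=γ+ψ≈0.9598
φ2=120.0° → target in arm frame (-0.1028, 0.1005)
  e−x'=0.1928;  (l²−L²−(e−x')²−y'²−z²)/2L = -0.1490
  γ=atan2(-0.2288,0.1928)=-0.8705;  ψ=arccos(-0.4979)=2.0919;  θ2=γ+ψ≈1.2215
φ3=240.0° → target in arm frame (0.1384, 0.0388)
  e−x'=-0.0484;  (l²−L²−(e−x')²−y'²−z²)/2L = -0.0283
  √(A²+B²)=0.2339;  θ3 = -1.7794+1.6923 ≈ -0.0871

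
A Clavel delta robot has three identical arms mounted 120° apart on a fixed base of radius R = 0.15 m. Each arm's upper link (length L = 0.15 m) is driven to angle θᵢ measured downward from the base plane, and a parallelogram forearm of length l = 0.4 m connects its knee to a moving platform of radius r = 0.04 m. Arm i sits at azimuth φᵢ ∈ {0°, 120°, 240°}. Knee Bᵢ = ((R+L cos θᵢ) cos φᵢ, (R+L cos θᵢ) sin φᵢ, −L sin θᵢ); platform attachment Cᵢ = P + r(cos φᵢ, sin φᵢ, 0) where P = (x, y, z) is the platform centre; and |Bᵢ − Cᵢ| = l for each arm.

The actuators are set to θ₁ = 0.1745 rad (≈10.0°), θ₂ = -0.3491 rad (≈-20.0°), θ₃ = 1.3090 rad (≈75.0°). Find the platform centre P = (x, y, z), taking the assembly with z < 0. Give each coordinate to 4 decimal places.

(0.0616, 0.2128, -0.3022)

S1 = (0.2577·cos0.0°, 0.2577·sin0.0°, -0.0260) = (0.2577, 0.0000, -0.0260)
S2 = (0.2510·cos120.0°, 0.2510·sin120.0°, 0.0513) = (-0.1255, 0.2173, 0.0513)
arm 3 at φ=240.0°: e+L cos θ3 = 0.1488;  S3 = (-0.0744, -0.1289, -0.1449)
subtract pairs → two planes through P
linear system: -0.7664x+0.4347y = -0.0015−0.1547z; -0.6643x+-0.2578y = -0.0240−-0.2377z
det = 0.4863;  x = 0.0222+-0.1305z,  y = 0.0357+-0.5859z
into |P−S₁|² = l²: 1.3603z² + 0.0717z + -0.1026 = 0;  Δ = 0.5633;  z = -0.3022 or 0.2495 → z<0 root = -0.3022
x = 0.0616, y = 0.2128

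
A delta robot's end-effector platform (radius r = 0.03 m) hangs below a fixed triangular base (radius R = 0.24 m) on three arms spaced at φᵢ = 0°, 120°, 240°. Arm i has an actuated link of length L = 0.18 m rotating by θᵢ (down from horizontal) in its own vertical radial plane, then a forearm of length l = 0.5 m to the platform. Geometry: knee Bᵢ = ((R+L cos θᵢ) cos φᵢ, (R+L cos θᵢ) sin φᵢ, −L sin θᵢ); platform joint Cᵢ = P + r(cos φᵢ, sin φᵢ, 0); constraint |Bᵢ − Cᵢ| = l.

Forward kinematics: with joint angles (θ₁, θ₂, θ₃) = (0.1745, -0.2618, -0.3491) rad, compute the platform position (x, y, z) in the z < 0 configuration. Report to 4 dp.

φ1=0.0°: virtual centre (0.3873, 0.0000, -0.0313), radius l
O2 = (0.3839·cos120.0°, 0.3839·sin120.0°, 0.0466) = (-0.1919, 0.3324, 0.0466)
φ3=240.0°: virtual centre (-0.1896, -0.3283, 0.0616), radius l
eliminate P² terms by subtracting sphere 1 from 2 and 3
plane₁₂: -1.1584x+0.6649y+0.1557z = -0.0014
Cramer: x(z) = 0.0021+0.1477z;  y(z) = 0.0015+0.0232z
sphere 1 gives Az²+Bz+C=0 with A=1.0224, B=-0.0512, C=-0.1007;  B²−4AC=0.4143;  roots -0.2897, 0.3398;  negative root z = -0.2897
x = -0.0407, y = -0.0052

(-0.0407, -0.0052, -0.2897)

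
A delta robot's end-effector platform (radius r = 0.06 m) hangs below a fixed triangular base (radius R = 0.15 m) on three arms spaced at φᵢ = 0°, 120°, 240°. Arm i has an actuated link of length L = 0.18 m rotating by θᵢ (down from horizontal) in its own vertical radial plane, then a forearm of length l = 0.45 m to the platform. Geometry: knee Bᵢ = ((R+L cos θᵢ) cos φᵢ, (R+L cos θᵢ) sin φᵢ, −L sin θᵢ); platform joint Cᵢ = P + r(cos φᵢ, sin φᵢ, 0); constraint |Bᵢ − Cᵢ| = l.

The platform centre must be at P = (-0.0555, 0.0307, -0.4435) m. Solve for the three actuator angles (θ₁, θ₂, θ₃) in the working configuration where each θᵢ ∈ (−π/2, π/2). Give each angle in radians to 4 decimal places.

θ₁ = 0.6111, θ₂ = 0.2619, θ₃ = 0.4364

rotate P by −φ1: (-0.0555, 0.0307, -0.4435)
  A=0.1455, B=-0.4435, C=(l²−L²−A²−y'²−z²)/(2L)=-0.1353
  γ=atan2(-0.4435,0.1455)=-1.2538;  ψ=arccos(-0.2899)=1.8649;  θ1=γ+ψ≈0.6111
φ2=120.0° → target in arm frame (0.0543, 0.0327)
  A=0.0357, B=-0.4435, C=(l²−L²−A²−y'²−z²)/(2L)=-0.0804
  θ2 = atan2(B,A) + arccos(C/0.4449) = 0.2619
rotate P by −φ3: (0.0012, -0.0634, -0.4435)
  e−x'=0.0888;  (l²−L²−(e−x')²−y'²−z²)/2L = -0.1070
  θ3 = atan2(B,A) + arccos(C/0.4523) = 0.4364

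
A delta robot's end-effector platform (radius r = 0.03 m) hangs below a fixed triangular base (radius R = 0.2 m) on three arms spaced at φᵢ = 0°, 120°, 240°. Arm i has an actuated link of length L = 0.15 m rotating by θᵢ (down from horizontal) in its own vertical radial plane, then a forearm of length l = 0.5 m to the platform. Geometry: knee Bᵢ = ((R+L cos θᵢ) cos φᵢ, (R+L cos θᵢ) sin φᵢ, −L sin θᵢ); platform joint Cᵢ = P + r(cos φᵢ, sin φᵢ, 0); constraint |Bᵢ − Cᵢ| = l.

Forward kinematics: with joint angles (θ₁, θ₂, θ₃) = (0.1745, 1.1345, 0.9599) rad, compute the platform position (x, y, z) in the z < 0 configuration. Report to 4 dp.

(0.1450, -0.0282, -0.4944)

arm 1 at φ=0.0°: (R−r)+L cos θ1 = 0.3177;  O1 = (0.3177, 0.0000, -0.0260)
O2 = (0.2334·cos120.0°, 0.2334·sin120.0°, -0.1359) = (-0.1167, 0.2021, -0.1359)
φ3=240.0°: virtual centre (-0.1280, -0.2217, -0.1229), radius l
eliminate P² terms by subtracting sphere 1 from 2 and 3
linear system: -0.8688x+0.4042y = -0.0287−-0.2198z; -0.8915x+-0.4435y = -0.0210−-0.1937z
det = 0.7457;  x = 0.0284+-0.2357z,  y = -0.0098+0.0372z
sphere 1 gives Az²+Bz+C=0 with A=1.0569, B=0.1877, C=-0.1655;  B²−4AC=0.7351;  roots -0.4944, 0.3168;  negative root z = -0.4944
x = 0.1450, y = -0.0282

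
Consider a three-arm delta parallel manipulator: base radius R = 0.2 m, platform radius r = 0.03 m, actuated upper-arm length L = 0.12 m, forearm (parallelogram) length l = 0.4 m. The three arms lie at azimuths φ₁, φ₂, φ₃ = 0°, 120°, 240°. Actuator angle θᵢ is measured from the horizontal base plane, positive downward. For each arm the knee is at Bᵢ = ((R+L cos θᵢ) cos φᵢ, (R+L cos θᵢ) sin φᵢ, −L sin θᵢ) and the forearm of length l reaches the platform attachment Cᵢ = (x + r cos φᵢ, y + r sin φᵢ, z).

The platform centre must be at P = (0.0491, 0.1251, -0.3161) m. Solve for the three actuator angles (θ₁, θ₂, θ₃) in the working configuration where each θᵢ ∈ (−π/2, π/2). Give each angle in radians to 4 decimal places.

arm 1 (φ=0.0°): x'=0.0491, y'=0.1251
  A cos θ + B sin θ = C:  0.1209·cos θ + -0.3161·sin θ = 0.0642
  θ1 = atan2(B,A) + arccos(C/0.3384) = 0.1744
φ2=120.0° → target in arm frame (0.0838, -0.1051)
  A cos θ + B sin θ = C:  0.0862·cos θ + -0.3161·sin θ = 0.1134
  θ2 = atan2(B,A) + arccos(C/0.3276) = -0.0871
φ3=240.0° → target in arm frame (-0.1329, -0.0200)
  A cos θ + B sin θ = C:  0.3029·cos θ + -0.3161·sin θ = -0.1936
  √(A²+B²)=0.4378;  θ3 = -0.8067+2.0289 ≈ 1.2221

θ₁ = 0.1744, θ₂ = -0.0871, θ₃ = 1.2221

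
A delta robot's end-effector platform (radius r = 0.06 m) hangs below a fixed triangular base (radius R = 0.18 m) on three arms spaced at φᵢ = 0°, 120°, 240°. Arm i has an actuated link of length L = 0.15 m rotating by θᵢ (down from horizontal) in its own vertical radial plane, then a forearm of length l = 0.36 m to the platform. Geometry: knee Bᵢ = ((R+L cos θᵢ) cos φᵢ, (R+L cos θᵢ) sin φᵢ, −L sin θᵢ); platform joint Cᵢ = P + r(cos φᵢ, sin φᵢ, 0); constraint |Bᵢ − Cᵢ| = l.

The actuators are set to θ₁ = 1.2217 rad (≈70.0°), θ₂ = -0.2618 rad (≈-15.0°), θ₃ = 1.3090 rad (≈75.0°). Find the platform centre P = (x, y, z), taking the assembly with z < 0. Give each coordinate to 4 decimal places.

(-0.0876, 0.1797, -0.3149)

centre 1 = (0.1713·cos0.0°, 0.1713·sin0.0°, -0.1410) = (0.1713, 0.0000, -0.1410)
φ2=120.0°: virtual centre (-0.1324, 0.2294, 0.0388), radius l
arm 3 at φ=240.0°: ρ3 = 0.1588;  centre 3 = (-0.0794, -0.1375, -0.1449)
|centre ₂|²−|centre ₁|² = 0.0225;  |centre ₃|²−|centre ₁|² = -0.0030
[-0.6075 0.4588 0.3596]·P = 0.0225;  [-0.5014 -0.2751 -0.0079]·P = -0.0030
det = 0.3972;  x = -0.0121+0.2399z,  y = 0.0329+-0.4660z
into |P−centre ₁|² = l²: 1.2747z² + 0.1632z + -0.0750 = 0;  Δ = 0.4091;  z = -0.3149 or 0.1869 → z<0 root = -0.3149
x = -0.0876, y = 0.1797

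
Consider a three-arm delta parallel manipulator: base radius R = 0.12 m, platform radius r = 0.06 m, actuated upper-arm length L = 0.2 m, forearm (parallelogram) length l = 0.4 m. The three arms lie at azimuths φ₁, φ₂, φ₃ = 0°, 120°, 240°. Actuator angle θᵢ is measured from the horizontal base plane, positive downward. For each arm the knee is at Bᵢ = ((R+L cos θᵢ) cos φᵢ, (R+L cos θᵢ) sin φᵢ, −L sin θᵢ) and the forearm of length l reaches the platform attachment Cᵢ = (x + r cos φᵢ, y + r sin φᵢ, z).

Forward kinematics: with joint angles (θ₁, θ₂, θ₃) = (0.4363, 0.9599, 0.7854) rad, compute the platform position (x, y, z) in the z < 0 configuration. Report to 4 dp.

(0.1040, -0.0407, -0.4580)

φ1=0.0°: virtual centre (0.2413, 0.0000, -0.0845), radius l
arm 2 at φ=120.0°: e+L cos θ2 = 0.1747;  O2 = (-0.0874, 0.1513, -0.1638)
O3 = (0.2014·cos240.0°, 0.2014·sin240.0°, -0.1414) = (-0.1007, -0.1744, -0.1414)
subtract pairs → two planes through P
linear system: -0.6572x+0.3026y = -0.0080−-0.1586z; -0.6839x+-0.3489y = -0.0048−-0.1138z
det = 0.4363;  x = 0.0097+-0.2058z,  y = -0.0053+0.0772z
quadratic in z: (1.0483)z²+(0.2635)z+(-0.0992)=0, √Δ=0.6967 → z ∈ {-0.4580, 0.2066}; z = -0.4580 (taking z<0)
x = 0.1040, y = -0.0407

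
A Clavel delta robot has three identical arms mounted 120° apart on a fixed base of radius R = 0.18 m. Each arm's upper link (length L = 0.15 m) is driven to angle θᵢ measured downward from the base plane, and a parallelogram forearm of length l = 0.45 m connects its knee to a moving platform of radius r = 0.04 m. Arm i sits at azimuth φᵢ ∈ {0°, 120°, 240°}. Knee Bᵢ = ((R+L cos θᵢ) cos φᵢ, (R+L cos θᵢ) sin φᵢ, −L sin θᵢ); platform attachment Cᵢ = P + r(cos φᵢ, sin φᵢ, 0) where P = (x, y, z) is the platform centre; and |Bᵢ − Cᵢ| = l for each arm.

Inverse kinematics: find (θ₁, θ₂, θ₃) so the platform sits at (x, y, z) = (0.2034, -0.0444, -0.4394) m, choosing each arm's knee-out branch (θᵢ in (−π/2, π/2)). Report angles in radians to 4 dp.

arm 1 (φ=0.0°): x'=0.2034, y'=-0.0444
  e−x'=-0.0634;  (l²−L²−(e−x')²−y'²−z²)/2L = -0.0635
  √(A²+B²)=0.4440;  θ1 = -1.7141+1.7144 ≈ 0.0003
arm 2 (φ=120.0°): x'=-0.1402, y'=-0.1539
  e−x'=0.2802;  (l²−L²−(e−x')²−y'²−z²)/2L = -0.3842
  γ=atan2(-0.4394,0.2802)=-1.0032;  ψ=arccos(-0.7373)=2.3998;  θ2=γ+ψ≈1.3966
rotate P by −φ3: (-0.0632, 0.1983, -0.4394)
  A cos θ + B sin θ = C:  0.2032·cos θ + -0.4394·sin θ = -0.3124
  √(A²+B²)=0.4841;  θ3 = -1.1375+2.2722 ≈ 1.1347

θ₁ = 0.0003, θ₂ = 1.3966, θ₃ = 1.1347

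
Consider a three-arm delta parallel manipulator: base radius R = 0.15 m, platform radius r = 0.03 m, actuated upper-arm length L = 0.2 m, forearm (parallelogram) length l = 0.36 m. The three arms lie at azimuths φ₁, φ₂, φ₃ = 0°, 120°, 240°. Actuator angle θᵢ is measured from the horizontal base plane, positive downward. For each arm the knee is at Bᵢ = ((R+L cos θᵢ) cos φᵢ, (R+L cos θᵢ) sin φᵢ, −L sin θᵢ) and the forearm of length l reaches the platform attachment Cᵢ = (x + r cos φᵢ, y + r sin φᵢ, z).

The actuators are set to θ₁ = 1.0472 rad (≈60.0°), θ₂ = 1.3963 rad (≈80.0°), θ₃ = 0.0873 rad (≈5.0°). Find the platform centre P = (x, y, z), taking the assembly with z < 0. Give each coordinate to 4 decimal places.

(-0.0326, -0.1918, -0.3435)

S1 = (0.2200·cos0.0°, 0.2200·sin0.0°, -0.1732) = (0.2200, 0.0000, -0.1732)
φ2=120.0°: virtual centre (-0.0774, 0.1340, -0.1970), radius l
S3 = (0.3192·cos240.0°, 0.3192·sin240.0°, -0.0174) = (-0.1596, -0.2765, -0.0174)
|S₂|²−|S₁|² = -0.0157;  |S₃|²−|S₁|² = 0.0238
linear system: -0.5947x+0.2680y = -0.0157−-0.0475z; -0.7592x+-0.5529y = 0.0238−0.3115z
Cramer: x(z) = 0.0043+0.1075z;  y(z) = -0.0490+0.4158z
into |P−S₁|² = l²: 1.1845z² + 0.2593z + -0.0507 = 0;  Δ = 0.3073;  z = -0.3435 or 0.1245 → z<0 root = -0.3435
x = -0.0326, y = -0.1918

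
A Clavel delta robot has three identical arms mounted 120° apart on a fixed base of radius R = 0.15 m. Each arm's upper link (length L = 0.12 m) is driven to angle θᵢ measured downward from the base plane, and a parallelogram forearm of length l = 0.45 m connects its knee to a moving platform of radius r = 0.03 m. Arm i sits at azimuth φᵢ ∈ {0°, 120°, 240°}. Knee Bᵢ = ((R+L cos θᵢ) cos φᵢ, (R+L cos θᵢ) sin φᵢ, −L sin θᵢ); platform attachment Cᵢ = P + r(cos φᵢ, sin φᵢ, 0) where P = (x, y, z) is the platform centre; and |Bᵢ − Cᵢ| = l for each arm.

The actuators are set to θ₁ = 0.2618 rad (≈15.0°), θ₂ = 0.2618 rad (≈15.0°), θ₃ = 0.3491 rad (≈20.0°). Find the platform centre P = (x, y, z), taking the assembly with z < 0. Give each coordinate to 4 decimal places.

φ1=0.0°: virtual centre (0.2359, 0.0000, -0.0311), radius l
φ2=120.0°: virtual centre (-0.1180, 0.2043, -0.0311), radius l
centre 3 = (0.2328·cos240.0°, 0.2328·sin240.0°, -0.0410) = (-0.1164, -0.2016, -0.0410)
subtract pairs → two planes through P
plane₁₂: -0.7077x+0.4086y+0.0000z = 0.0000
Cramer: x(z) = 0.0005-0.0142z;  y(z) = 0.0009-0.0247z
quadratic in z: (1.0008)z²+(0.0688)z+(-0.1461)=0, √Δ=0.7679 → z ∈ {-0.4180, 0.3493}; z = -0.4180 (taking z<0)
x = 0.0065, y = 0.0112

(0.0065, 0.0112, -0.4180)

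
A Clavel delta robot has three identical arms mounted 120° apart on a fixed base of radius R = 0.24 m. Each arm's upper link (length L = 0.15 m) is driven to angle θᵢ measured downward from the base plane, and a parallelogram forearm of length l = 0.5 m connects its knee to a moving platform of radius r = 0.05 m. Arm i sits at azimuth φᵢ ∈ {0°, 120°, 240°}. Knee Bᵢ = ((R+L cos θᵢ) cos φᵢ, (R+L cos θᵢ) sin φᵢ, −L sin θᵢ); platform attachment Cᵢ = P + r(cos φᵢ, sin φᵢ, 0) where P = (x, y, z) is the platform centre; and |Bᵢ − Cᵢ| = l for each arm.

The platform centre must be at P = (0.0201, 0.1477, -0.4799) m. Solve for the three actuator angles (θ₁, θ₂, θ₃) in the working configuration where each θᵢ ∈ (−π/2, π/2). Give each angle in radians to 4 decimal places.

θ₁ = 0.6981, θ₂ = 0.2616, θ₃ = 1.3086

φ1=0.0° → target in arm frame (0.0201, 0.1477)
  A=0.1699, B=-0.4799, C=(l²−L²−A²−y'²−z²)/(2L)=-0.1783
  γ=atan2(-0.4799,0.1699)=-1.2305;  ψ=arccos(-0.3502)=1.9286;  θ1=γ+ψ≈0.6981
φ2=120.0° → target in arm frame (0.1179, -0.0913)
  A=0.0721, B=-0.4799, C=(l²−L²−A²−y'²−z²)/(2L)=-0.0545
  √(A²+B²)=0.4853;  θ2 = -1.4216+1.6832 ≈ 0.2616
φ3=240.0° → target in arm frame (-0.1380, -0.0564)
  A cos θ + B sin θ = C:  0.3280·cos θ + -0.4799·sin θ = -0.3785
  γ=atan2(-0.4799,0.3280)=-0.9713;  ψ=arccos(-0.6512)=2.2799;  θ3=γ+ψ≈1.3086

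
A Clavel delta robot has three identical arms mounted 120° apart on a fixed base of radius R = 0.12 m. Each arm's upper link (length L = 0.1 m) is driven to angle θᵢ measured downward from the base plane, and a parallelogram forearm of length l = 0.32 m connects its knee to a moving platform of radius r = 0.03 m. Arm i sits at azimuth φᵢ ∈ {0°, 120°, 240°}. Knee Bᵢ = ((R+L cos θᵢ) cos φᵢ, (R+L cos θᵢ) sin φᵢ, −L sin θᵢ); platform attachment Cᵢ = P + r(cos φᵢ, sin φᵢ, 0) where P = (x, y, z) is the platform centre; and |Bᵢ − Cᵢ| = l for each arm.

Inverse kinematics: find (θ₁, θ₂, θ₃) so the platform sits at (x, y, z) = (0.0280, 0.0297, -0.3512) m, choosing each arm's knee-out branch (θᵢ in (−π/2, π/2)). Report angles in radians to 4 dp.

arm 1 (φ=0.0°): x'=0.0280, y'=0.0297
  A cos θ + B sin θ = C:  0.0620·cos θ + -0.3512·sin θ = -0.1783
  γ=atan2(-0.3512,0.0620)=-1.3961;  ψ=arccos(-0.5001)=2.0945;  θ1=γ+ψ≈0.6984
arm 2 (φ=120.0°): x'=0.0117, y'=-0.0391
  e−x'=0.0783;  (l²−L²−(e−x')²−y'²−z²)/2L = -0.1930
  γ=atan2(-0.3512,0.0783)=-1.3515;  ψ=arccos(-0.5364)=2.1369;  θ2=γ+ψ≈0.7854
rotate P by −φ3: (-0.0397, 0.0094, -0.3512)
  e−x'=0.1297;  (l²−L²−(e−x')²−y'²−z²)/2L = -0.2393
  θ3 = atan2(B,A) + arccos(C/0.3744) = 1.0472

θ₁ = 0.6984, θ₂ = 0.7854, θ₃ = 1.0472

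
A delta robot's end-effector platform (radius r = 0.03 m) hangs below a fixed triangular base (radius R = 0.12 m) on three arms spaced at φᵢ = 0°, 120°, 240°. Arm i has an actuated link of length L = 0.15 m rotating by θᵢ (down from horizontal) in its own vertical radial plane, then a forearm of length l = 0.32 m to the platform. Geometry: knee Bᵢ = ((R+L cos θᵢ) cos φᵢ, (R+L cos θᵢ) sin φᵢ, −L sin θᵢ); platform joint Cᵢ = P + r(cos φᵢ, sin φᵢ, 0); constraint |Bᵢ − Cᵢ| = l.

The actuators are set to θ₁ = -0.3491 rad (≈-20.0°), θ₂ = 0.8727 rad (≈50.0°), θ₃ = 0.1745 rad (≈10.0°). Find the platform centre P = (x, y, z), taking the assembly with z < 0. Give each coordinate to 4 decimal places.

(0.0921, -0.0740, -0.2273)

arm 1 at φ=0.0°: ρ1 = 0.2310;  S1 = (0.2310, 0.0000, 0.0513)
φ2=120.0°: virtual centre (-0.0932, 0.1614, -0.1149), radius l
S3 = (0.2377·cos240.0°, 0.2377·sin240.0°, -0.0260) = (-0.1189, -0.2059, -0.0260)
|S₂|²−|S₁|² = -0.0080;  |S₃|²−|S₁|² = 0.0012
linear system: -0.6483x+0.3229y = -0.0080−-0.3324z; -0.6996x+-0.4117y = 0.0012−-0.1547z
Cramer: x(z) = 0.0059-0.3791z;  y(z) = -0.0130+0.2684z
into |P−S₁|² = l²: 1.2158z² + 0.0610z + -0.0490 = 0;  Δ = 0.2418;  z = -0.2273 or 0.1771 → z<0 root = -0.2273
x = 0.0921, y = -0.0740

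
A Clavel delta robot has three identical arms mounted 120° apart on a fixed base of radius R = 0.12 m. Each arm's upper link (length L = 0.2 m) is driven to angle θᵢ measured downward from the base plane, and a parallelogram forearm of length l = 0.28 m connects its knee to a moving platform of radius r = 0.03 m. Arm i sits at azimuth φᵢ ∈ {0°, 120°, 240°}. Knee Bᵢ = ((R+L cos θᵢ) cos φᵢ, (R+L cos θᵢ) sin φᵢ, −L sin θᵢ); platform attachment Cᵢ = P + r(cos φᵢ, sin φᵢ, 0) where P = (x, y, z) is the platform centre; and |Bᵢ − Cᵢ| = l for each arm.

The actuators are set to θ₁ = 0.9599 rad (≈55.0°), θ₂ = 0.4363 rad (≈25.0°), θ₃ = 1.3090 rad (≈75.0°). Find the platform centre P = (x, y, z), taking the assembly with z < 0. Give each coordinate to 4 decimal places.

(-0.0025, 0.1247, -0.3048)

φ1=0.0°: virtual centre (0.2047, 0.0000, -0.1638), radius l
φ2=120.0°: virtual centre (-0.1356, 0.2349, -0.0845), radius l
O3 = (0.1418·cos240.0°, 0.1418·sin240.0°, -0.1932) = (-0.0709, -0.1228, -0.1932)
eliminate P² terms by subtracting sphere 1 from 2 and 3
[-0.6807 0.4698 0.1586]·P = 0.0120;  [-0.5512 -0.2455 -0.0587]·P = -0.0113
det = 0.4261;  x = 0.0056+0.0267z,  y = 0.0336+-0.2990z
quadratic in z: (1.0901)z²+(0.2969)z+(-0.0108)=0, √Δ=0.3677 → z ∈ {-0.3048, 0.0324}; z = -0.3048 (taking z<0)
x = -0.0025, y = 0.1247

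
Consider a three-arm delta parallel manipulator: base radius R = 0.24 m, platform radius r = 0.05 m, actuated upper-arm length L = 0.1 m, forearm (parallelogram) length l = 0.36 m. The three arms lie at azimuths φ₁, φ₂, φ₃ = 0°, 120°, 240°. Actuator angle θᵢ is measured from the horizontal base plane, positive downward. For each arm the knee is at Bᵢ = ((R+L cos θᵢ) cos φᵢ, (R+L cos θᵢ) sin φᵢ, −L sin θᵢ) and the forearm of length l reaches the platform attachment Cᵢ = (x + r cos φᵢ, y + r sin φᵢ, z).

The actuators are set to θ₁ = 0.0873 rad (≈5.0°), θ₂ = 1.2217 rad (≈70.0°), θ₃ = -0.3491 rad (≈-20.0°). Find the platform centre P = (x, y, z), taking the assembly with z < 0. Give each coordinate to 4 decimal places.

S1 = (0.2896·cos0.0°, 0.2896·sin0.0°, -0.0087) = (0.2896, 0.0000, -0.0087)
φ2=120.0°: virtual centre (-0.1121, 0.1942, -0.0940), radius l
arm 3 at φ=240.0°: ρ3 = 0.2840;  S3 = (-0.1420, -0.2459, 0.0342)
subtract pairs → two planes through P
linear system: -0.8034x+0.3883y = -0.0249−-0.1705z; -0.8632x+-0.4918y = -0.0021−0.0858z
det = 0.7304;  x = 0.0179+-0.0692z,  y = -0.0270+0.2959z
quadratic in z: (1.0924)z²+(0.0390)z+(-0.0550)=0, √Δ=0.4916 → z ∈ {-0.2429, 0.2071}; z = -0.2429 (taking z<0)
x = 0.0347, y = -0.0989

(0.0347, -0.0989, -0.2429)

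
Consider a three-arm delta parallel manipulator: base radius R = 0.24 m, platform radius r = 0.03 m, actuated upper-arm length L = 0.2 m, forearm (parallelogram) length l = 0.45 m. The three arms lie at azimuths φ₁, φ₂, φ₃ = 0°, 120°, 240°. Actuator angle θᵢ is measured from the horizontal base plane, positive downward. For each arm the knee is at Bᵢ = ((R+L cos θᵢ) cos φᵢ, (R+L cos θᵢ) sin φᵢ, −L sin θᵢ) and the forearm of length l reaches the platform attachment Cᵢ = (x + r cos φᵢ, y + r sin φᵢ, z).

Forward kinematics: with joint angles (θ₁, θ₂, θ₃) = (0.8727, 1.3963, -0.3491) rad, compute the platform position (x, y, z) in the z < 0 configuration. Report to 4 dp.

(-0.0225, -0.2085, -0.3225)

centre 1 = (0.3386·cos0.0°, 0.3386·sin0.0°, -0.1532) = (0.3386, 0.0000, -0.1532)
arm 2 at φ=120.0°: e+L cos θ2 = 0.2447;  centre 2 = (-0.1224, 0.2119, -0.1970)
centre 3 = (0.3979·cos240.0°, 0.3979·sin240.0°, 0.0684) = (-0.1990, -0.3446, 0.0684)
eliminate P² terms by subtracting sphere 1 from 2 and 3
linear system: -0.9218x+0.4239y = -0.0394−-0.0875z; -1.0750x+-0.6892y = 0.0249−0.4432z
Cramer: x(z) = 0.0152+0.1169z;  y(z) = -0.0599+0.4607z
into |P−centre ₁|² = l²: 1.2259z² + 0.1756z + -0.0709 = 0;  Δ = 0.3784;  z = -0.3225 or 0.1793 → z<0 root = -0.3225
x = -0.0225, y = -0.2085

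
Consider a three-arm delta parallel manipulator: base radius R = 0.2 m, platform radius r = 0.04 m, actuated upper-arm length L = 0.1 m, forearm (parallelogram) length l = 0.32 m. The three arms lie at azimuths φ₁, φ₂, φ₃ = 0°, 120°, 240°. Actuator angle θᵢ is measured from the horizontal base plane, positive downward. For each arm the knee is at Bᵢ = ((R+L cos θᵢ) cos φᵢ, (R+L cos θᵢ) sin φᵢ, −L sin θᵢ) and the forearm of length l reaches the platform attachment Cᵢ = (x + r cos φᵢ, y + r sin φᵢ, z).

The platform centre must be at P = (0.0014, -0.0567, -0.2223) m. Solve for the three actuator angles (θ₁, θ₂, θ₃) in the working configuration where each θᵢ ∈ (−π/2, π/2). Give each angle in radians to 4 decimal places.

θ₁ = 0.3488, θ₂ = 0.7855, θ₃ = -0.1734

rotate P by −φ1: (0.0014, -0.0567, -0.2223)
  e−x'=0.1586;  (l²−L²−(e−x')²−y'²−z²)/2L = 0.0731
  γ=atan2(-0.2223,0.1586)=-0.9511;  ψ=arccos(0.2676)=1.2999;  θ1=γ+ψ≈0.3488
φ2=120.0° → target in arm frame (-0.0498, 0.0271)
  A cos θ + B sin θ = C:  0.2098·cos θ + -0.2223·sin θ = -0.0089
  θ2 = atan2(B,A) + arccos(C/0.3057) = 0.7855
φ3=240.0° → target in arm frame (0.0484, 0.0296)
  e−x'=0.1116;  (l²−L²−(e−x')²−y'²−z²)/2L = 0.1483
  γ=atan2(-0.2223,0.1116)=-1.1055;  ψ=arccos(0.5961)=0.9322;  θ3=γ+ψ≈-0.1734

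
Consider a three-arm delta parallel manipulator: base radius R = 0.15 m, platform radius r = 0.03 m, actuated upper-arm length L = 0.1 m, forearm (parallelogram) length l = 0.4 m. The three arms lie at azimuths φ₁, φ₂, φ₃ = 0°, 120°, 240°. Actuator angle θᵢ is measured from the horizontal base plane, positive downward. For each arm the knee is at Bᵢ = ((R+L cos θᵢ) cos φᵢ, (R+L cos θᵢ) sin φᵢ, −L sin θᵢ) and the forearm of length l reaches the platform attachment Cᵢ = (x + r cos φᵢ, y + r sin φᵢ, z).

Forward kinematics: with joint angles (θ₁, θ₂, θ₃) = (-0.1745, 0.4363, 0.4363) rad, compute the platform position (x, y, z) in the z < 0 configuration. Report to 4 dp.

φ1=0.0°: virtual centre (0.2185, 0.0000, 0.0174), radius l
φ2=120.0°: virtual centre (-0.1053, 0.1824, -0.0423), radius l
arm 3 at φ=240.0°: ρ3 = 0.2106;  O3 = (-0.1053, -0.1824, -0.0423)
subtract pairs → two planes through P
[-0.6476 0.3648 -0.1192]·P = -0.0019;  [-0.6476 -0.3648 -0.1192]·P = -0.0019
det = 0.4725;  x = 0.0029+-0.1841z,  y = 0.0000+0.0000z
sphere 1 gives Az²+Bz+C=0 with A=1.0339, B=0.0447, C=-0.1132;  B²−4AC=0.4703;  roots -0.3532, 0.3100;  negative root z = -0.3532
x = 0.0679, y = 0.0000

(0.0679, 0.0000, -0.3532)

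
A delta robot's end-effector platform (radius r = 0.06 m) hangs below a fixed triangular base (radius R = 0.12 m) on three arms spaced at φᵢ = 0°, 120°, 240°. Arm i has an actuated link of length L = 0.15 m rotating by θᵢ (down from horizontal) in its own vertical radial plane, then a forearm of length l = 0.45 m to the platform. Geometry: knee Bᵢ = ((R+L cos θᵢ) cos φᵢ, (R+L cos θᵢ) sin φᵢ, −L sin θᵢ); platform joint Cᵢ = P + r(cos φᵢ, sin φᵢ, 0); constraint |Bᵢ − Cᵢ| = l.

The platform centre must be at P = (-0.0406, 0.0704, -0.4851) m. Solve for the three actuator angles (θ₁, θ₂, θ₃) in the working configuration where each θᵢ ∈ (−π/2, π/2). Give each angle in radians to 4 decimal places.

arm 1 (φ=0.0°): x'=-0.0406, y'=0.0704
  A=0.1006, B=-0.4851, C=(l²−L²−A²−y'²−z²)/(2L)=-0.2347
  γ=atan2(-0.4851,0.1006)=-1.3663;  ψ=arccos(-0.4737)=2.0642;  θ1=γ+ψ≈0.6979
rotate P by −φ2: (0.0813, 0.0000, -0.4851)
  A=-0.0213, B=-0.4851, C=(l²−L²−A²−y'²−z²)/(2L)=-0.1859
  γ=atan2(-0.4851,-0.0213)=-1.6146;  ψ=arccos(-0.3829)=1.9637;  θ2=γ+ψ≈0.3491
rotate P by −φ3: (-0.0407, -0.0704, -0.4851)
  A=0.1007, B=-0.4851, C=(l²−L²−A²−y'²−z²)/(2L)=-0.2347
  γ=atan2(-0.4851,0.1007)=-1.3662;  ψ=arccos(-0.4737)=2.0643;  θ3=γ+ψ≈0.6981

θ₁ = 0.6979, θ₂ = 0.3491, θ₃ = 0.6981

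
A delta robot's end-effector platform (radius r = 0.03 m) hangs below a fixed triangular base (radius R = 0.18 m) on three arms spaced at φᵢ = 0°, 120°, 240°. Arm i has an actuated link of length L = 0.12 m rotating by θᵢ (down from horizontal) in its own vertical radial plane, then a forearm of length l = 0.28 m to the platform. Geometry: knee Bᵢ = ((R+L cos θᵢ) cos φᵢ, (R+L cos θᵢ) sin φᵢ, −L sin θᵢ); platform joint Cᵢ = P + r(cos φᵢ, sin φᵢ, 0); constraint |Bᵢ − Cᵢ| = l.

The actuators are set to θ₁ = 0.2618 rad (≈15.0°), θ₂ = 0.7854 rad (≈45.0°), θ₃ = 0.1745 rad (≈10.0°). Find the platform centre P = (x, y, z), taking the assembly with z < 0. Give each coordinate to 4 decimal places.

(0.0152, -0.0342, -0.1509)

φ1=0.0°: virtual centre (0.2659, 0.0000, -0.0311), radius l
centre 2 = (0.2349·cos120.0°, 0.2349·sin120.0°, -0.0849) = (-0.1174, 0.2034, -0.0849)
centre 3 = (0.2682·cos240.0°, 0.2682·sin240.0°, -0.0208) = (-0.1341, -0.2322, -0.0208)
subtract pairs → two planes through P
linear system: -0.7667x+0.4068y = -0.0093−-0.1076z; -0.8000x+-0.4645y = 0.0007−0.0204z
det = 0.6815;  x = 0.0059+-0.0611z,  y = -0.0117+0.1493z
sphere 1 gives Az²+Bz+C=0 with A=1.0260, B=0.0904, C=-0.0097;  B²−4AC=0.0480;  roots -0.1509, 0.0628;  negative root z = -0.1509
x = 0.0152, y = -0.0342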